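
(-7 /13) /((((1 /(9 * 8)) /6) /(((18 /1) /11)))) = -54432 /143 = -380.64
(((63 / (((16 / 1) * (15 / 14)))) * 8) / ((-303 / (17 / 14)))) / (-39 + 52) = -119 / 13130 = -0.01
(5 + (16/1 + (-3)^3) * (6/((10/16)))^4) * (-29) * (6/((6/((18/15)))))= 10159764474/3125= 3251124.63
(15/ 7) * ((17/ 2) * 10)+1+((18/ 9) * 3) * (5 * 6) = 2542/ 7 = 363.14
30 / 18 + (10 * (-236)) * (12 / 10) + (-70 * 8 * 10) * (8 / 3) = -53291 / 3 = -17763.67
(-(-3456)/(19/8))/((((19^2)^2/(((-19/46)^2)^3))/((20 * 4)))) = 656640/148035889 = 0.00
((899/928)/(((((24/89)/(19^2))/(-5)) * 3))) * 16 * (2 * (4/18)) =-4979995/324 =-15370.35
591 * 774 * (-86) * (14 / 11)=-550750536 / 11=-50068230.55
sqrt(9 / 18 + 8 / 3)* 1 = sqrt(114) / 6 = 1.78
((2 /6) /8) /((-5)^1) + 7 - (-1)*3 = 1199 /120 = 9.99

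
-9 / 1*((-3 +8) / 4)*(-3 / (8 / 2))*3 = 405 / 16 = 25.31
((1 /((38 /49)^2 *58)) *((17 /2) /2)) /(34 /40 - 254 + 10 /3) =-612255 /1255358728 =-0.00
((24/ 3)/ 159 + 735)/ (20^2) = 1.84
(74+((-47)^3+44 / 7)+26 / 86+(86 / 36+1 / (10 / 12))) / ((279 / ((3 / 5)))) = -2810284717 / 12596850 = -223.09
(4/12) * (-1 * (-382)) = 382/3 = 127.33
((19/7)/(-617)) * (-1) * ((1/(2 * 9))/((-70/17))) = -323/5441940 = -0.00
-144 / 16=-9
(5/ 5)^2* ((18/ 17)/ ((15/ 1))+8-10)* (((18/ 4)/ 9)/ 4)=-41/ 170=-0.24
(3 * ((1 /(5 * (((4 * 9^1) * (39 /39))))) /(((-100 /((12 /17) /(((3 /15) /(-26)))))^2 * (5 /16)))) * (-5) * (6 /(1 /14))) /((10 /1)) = -340704 /180625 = -1.89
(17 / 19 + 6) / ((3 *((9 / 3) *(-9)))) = -0.09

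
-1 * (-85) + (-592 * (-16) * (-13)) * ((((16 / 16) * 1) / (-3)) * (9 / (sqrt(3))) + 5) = -615595 + 123136 * sqrt(3) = -402317.19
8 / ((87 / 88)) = 704 / 87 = 8.09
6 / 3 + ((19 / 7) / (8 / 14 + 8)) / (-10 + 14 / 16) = 2152 / 1095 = 1.97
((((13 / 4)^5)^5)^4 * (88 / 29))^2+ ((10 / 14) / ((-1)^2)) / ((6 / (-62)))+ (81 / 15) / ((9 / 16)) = 78098938437314215226324595594328688856617267963219048215822637114406644048421370636994671374541854496225293077714112049283008333314632317684957990340935396217909457237520108277888921074338673145171406490425010293520823295576257 / 3562899616944757234524467851308218180666947969309134098445490226239404504096830651433919264396915175077303587516460428165120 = 21920050193354953401250430000000000000000000000000000000000000000000000000000000000000000000000000000000.00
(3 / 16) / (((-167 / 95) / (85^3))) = -65503.60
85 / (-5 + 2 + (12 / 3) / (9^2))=-6885 / 239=-28.81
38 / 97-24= -2290 / 97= -23.61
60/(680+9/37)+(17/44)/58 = 6093313/64231288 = 0.09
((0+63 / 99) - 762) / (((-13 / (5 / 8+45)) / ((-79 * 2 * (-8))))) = 482986250 / 143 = 3377526.22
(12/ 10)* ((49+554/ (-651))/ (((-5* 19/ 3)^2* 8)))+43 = 336905521/ 7833700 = 43.01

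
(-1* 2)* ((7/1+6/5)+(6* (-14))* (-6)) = -5122/5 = -1024.40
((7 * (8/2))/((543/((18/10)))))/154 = 0.00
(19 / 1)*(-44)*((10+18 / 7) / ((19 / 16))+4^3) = -436480 / 7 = -62354.29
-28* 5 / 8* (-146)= 2555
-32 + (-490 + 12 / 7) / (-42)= -2995 / 147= -20.37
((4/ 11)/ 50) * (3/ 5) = 6/ 1375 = 0.00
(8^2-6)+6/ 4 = 119/ 2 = 59.50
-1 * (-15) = 15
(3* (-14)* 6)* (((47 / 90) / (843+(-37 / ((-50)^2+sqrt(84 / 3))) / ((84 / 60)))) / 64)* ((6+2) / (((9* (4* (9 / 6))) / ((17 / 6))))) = -90244577660692 / 88140078253762785+1448587* sqrt(7) / 141024125206020456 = -0.00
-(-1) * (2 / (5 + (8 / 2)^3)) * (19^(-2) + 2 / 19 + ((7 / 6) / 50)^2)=3527689 / 1120905000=0.00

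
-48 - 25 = -73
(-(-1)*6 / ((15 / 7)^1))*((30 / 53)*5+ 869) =646898 / 265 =2441.12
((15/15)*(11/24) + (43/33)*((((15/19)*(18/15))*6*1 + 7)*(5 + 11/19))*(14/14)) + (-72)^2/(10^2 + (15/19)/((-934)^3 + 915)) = 144.51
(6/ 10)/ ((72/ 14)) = 7/ 60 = 0.12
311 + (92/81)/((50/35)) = 126277/405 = 311.80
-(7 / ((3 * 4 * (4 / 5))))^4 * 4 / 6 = -1500625 / 7962624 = -0.19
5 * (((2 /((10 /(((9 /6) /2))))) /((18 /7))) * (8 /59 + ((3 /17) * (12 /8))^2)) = 98189 /1636896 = 0.06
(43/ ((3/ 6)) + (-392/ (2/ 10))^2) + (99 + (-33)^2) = 3842874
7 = 7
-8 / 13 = -0.62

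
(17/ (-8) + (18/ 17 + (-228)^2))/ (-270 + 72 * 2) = -7069679/ 17136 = -412.56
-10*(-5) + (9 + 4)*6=128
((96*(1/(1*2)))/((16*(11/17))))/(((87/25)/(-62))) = -82.60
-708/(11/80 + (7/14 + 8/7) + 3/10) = -79296/233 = -340.33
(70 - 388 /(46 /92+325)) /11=44794 /7161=6.26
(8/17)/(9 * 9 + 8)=0.01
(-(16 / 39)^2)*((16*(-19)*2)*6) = 311296 / 507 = 614.00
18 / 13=1.38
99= 99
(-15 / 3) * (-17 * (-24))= -2040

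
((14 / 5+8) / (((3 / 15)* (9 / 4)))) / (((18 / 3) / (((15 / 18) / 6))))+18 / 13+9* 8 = 73.94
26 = 26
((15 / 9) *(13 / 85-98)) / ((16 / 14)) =-58219 / 408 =-142.69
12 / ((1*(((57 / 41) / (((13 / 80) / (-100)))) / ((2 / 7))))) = -533 / 133000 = -0.00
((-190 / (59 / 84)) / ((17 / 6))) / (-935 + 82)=95760 / 855559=0.11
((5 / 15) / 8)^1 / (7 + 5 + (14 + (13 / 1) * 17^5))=0.00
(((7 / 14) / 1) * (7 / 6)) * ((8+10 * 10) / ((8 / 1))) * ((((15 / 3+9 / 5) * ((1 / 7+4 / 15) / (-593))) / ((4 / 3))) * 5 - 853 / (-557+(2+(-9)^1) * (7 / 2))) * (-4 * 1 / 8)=-629693163 / 110345440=-5.71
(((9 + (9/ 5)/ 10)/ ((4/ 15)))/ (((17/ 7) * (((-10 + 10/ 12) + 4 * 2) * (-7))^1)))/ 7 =243/ 980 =0.25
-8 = -8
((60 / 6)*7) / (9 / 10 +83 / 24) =8400 / 523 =16.06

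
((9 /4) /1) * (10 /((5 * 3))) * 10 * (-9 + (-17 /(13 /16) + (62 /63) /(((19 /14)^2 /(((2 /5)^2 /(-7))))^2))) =-448.84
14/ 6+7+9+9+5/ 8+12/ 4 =743/ 24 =30.96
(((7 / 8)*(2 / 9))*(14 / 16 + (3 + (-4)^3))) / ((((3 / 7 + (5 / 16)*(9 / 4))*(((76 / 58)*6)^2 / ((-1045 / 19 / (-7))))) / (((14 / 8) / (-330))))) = 1524733 / 218956608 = 0.01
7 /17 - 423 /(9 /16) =-12777 /17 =-751.59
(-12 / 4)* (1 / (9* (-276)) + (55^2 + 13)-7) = -7529003 / 828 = -9093.00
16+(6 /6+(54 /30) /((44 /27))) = 3983 /220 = 18.10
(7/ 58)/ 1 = 7/ 58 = 0.12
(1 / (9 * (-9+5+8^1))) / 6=1 / 216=0.00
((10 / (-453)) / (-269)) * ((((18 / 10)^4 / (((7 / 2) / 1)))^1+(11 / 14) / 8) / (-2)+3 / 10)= -174827 / 1705998000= -0.00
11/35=0.31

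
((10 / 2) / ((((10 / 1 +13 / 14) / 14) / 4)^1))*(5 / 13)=19600 / 1989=9.85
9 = 9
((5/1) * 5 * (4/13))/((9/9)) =7.69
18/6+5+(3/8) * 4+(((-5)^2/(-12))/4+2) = 527/48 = 10.98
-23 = -23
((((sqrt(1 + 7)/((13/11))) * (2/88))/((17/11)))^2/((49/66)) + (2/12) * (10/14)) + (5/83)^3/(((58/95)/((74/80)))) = 230573437046137/1904820865920336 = 0.12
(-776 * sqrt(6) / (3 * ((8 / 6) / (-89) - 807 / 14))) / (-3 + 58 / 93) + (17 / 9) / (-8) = -89921328 * sqrt(6) / 47631025 - 17 / 72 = -4.86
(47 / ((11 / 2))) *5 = 470 / 11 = 42.73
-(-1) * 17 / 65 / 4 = 0.07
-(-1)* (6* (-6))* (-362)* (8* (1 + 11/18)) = 167968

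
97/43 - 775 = -33228/43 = -772.74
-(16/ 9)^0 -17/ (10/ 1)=-27/ 10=-2.70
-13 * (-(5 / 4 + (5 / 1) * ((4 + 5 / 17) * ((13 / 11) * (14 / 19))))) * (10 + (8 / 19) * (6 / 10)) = 358948707 / 135014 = 2658.60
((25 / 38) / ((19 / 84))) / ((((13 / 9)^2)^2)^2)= 45199057050 / 294478790281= 0.15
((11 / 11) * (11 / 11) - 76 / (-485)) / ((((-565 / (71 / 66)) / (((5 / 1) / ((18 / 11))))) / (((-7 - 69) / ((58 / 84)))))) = 3531682 / 4768035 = 0.74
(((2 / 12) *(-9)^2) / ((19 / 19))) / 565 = 0.02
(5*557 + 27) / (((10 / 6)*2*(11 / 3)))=230.07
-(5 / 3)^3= -125 / 27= -4.63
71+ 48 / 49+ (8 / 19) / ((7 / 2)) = 67125 / 931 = 72.10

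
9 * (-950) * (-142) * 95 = 115339500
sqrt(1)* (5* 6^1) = 30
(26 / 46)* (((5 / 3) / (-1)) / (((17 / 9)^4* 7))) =-142155 / 13446881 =-0.01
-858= -858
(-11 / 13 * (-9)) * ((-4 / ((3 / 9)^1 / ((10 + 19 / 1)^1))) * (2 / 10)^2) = -34452 / 325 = -106.01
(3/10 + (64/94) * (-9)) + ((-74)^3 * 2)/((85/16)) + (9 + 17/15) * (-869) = -3867957689/23970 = -161366.61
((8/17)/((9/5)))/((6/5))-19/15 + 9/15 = -206/459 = -0.45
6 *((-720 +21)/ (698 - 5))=-466/ 77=-6.05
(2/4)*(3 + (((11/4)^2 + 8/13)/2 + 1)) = 3365/832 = 4.04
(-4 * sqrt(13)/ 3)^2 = 208/ 9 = 23.11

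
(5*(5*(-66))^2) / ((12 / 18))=816750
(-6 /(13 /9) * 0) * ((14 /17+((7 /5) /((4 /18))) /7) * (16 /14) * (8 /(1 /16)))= 0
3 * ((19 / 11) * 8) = 456 / 11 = 41.45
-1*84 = -84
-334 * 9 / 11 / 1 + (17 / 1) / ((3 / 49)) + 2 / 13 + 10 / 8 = 9949 / 1716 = 5.80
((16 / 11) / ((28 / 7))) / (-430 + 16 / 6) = -6 / 7051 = -0.00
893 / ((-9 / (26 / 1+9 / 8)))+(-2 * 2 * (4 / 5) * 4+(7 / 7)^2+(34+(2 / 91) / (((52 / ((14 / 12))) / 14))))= -162393877 / 60840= -2669.20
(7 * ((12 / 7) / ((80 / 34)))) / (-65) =-51 / 650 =-0.08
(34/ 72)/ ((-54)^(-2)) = 1377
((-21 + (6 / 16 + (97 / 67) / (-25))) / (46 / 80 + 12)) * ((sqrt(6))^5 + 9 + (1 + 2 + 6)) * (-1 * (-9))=-89796924 * sqrt(6) / 168505- 44898462 / 168505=-1571.79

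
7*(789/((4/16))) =22092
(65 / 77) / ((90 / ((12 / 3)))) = 26 / 693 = 0.04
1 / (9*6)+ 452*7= 170857 / 54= 3164.02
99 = 99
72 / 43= 1.67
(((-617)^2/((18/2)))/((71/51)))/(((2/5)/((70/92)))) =1132549775/19596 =57794.95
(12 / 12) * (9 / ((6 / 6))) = 9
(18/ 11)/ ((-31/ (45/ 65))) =-162/ 4433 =-0.04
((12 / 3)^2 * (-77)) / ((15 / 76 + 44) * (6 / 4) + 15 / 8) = -8512 / 471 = -18.07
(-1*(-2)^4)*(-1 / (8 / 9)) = 18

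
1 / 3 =0.33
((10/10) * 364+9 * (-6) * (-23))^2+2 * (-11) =2579214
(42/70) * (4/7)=12/35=0.34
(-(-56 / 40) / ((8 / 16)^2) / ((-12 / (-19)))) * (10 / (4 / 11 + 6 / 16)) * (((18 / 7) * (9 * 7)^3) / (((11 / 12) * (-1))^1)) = -5473028736 / 65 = -84200442.09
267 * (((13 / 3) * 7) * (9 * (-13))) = -947583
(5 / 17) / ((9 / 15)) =25 / 51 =0.49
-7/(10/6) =-21/5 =-4.20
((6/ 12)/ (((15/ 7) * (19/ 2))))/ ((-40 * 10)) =-7/ 114000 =-0.00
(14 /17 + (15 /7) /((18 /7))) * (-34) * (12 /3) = -676 /3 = -225.33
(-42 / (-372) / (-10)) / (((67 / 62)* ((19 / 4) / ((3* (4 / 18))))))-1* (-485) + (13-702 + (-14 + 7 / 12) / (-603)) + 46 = -108598073 / 687420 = -157.98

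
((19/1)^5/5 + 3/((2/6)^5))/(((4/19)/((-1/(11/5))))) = -11778784/11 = -1070798.55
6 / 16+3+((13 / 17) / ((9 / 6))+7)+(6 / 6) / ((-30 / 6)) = 21797 / 2040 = 10.68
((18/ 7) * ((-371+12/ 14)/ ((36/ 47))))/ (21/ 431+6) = -52485887/ 255486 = -205.44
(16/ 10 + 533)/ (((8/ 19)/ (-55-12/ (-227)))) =-633466251/ 9080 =-69765.01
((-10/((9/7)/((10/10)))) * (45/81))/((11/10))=-3500/891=-3.93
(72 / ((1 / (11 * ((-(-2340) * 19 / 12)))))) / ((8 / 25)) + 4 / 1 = 9169879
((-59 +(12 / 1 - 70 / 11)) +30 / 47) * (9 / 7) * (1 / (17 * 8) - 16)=533594925 / 492184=1084.14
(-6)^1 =-6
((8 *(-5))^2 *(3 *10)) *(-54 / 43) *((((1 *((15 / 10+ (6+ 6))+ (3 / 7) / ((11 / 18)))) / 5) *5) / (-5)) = 566870400 / 3311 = 171208.22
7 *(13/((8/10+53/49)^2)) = 5462275/212521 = 25.70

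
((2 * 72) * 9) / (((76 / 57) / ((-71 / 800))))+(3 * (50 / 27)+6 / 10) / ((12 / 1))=-463061 / 5400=-85.75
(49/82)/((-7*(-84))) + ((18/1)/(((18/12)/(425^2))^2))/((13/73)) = 18748376475000013/12792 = 1465632932692.31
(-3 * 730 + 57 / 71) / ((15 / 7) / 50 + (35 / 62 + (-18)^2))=-168644805 / 25006129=-6.74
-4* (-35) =140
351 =351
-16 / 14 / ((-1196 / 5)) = 10 / 2093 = 0.00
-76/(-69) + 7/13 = 1.64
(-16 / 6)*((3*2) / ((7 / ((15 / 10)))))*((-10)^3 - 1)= 3432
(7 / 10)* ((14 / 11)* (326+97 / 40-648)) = -626367 / 2200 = -284.71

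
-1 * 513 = -513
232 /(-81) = -232 /81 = -2.86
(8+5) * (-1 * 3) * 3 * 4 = -468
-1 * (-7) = 7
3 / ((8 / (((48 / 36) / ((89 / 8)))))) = 4 / 89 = 0.04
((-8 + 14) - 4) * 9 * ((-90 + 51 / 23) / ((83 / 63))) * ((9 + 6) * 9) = -309088710 / 1909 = -161911.32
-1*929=-929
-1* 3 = -3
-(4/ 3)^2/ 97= -16/ 873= -0.02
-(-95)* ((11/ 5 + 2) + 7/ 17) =7448/ 17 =438.12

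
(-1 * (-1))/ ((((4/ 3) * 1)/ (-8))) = -6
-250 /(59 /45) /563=-11250 /33217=-0.34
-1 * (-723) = 723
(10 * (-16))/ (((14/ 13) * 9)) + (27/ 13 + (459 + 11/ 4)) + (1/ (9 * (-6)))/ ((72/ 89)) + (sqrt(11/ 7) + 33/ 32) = sqrt(77)/ 7 + 317243603/ 707616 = 449.58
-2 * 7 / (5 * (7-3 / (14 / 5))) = -196 / 415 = -0.47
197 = 197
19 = 19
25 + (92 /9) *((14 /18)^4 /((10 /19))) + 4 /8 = 19254443 /590490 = 32.61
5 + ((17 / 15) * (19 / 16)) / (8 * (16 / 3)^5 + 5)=5.00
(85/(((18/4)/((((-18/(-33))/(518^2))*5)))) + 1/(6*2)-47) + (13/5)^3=-32475108301/1106836500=-29.34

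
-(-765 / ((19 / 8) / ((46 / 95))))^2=-3170140416 / 130321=-24325.63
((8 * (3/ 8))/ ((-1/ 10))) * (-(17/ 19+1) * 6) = 341.05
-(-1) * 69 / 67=69 / 67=1.03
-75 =-75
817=817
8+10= 18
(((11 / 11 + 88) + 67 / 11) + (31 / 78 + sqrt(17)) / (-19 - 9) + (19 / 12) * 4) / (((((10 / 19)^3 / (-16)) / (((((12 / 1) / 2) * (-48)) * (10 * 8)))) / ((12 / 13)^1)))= 3080062812672 / 13013 - 189637632 * sqrt(17) / 2275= 236347526.91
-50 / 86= -0.58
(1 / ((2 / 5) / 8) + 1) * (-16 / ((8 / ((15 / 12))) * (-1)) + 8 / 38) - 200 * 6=-43437 / 38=-1143.08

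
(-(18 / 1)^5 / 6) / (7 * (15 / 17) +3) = -446148 / 13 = -34319.08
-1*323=-323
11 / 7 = 1.57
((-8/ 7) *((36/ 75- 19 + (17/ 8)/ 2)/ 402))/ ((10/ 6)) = 6983/ 234500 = 0.03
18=18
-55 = -55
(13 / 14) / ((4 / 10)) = 65 / 28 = 2.32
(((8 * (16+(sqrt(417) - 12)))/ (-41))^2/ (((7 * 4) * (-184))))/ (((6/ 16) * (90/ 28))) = -13856/ 5219505 - 256 * sqrt(417)/ 5219505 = -0.00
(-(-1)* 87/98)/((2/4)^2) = 174/49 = 3.55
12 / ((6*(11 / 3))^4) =3 / 58564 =0.00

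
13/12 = 1.08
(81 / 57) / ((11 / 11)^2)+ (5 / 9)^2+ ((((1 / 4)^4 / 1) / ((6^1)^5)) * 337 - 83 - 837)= -34731239165 / 37822464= -918.27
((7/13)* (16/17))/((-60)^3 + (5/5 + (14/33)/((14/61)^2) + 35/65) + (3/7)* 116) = -51744/22047976651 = -0.00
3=3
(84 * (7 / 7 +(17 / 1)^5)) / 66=1807092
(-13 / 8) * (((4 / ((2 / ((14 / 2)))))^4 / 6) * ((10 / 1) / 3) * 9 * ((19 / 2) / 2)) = -2965235 / 2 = -1482617.50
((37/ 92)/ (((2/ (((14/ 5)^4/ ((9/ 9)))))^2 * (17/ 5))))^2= 12481.84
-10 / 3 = -3.33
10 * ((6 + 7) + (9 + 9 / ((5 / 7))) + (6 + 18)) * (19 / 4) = 5567 / 2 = 2783.50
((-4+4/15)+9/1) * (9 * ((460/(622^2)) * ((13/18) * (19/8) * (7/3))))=3141593/13927824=0.23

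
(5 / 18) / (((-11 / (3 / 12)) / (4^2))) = -10 / 99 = -0.10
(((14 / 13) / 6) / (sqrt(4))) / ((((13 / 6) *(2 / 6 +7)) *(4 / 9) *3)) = 63 / 14872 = 0.00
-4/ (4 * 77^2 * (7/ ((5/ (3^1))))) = -5/ 124509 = -0.00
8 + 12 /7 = 68 /7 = 9.71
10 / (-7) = -10 / 7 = -1.43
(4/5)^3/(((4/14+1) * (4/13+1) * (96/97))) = 17654/57375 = 0.31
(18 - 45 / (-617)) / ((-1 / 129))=-1438479 / 617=-2331.41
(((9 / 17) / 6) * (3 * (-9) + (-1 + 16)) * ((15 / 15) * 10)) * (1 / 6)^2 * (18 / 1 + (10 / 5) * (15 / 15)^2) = -100 / 17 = -5.88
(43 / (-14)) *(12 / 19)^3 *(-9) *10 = 3343680 / 48013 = 69.64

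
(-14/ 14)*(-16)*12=192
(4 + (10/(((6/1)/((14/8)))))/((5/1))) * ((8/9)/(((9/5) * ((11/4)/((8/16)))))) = 100/243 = 0.41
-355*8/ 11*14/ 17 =-39760/ 187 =-212.62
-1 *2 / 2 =-1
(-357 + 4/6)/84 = -1069/252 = -4.24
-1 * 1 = -1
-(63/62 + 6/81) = -1825/1674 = -1.09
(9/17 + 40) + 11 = 876/17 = 51.53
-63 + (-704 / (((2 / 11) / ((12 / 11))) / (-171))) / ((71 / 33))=23831559 / 71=335655.76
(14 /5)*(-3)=-42 /5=-8.40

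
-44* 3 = -132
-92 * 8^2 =-5888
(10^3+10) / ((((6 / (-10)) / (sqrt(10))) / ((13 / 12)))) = -32825 *sqrt(10) / 18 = -5766.76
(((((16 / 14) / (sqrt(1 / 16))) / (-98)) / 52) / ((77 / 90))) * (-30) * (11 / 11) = 10800 / 343343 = 0.03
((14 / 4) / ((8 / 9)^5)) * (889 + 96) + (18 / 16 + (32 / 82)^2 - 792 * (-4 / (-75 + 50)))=16764690392287 / 2754150400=6087.06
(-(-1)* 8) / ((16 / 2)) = 1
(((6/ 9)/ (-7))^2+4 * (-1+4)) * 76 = 402496/ 441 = 912.69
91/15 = 6.07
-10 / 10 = -1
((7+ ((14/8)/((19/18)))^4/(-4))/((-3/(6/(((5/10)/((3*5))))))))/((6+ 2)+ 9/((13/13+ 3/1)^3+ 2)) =-7034089755/186619672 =-37.69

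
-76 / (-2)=38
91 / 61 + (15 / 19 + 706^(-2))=1317865943 / 577687324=2.28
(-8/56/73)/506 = -1/258566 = -0.00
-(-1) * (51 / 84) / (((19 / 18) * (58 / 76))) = 153 / 203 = 0.75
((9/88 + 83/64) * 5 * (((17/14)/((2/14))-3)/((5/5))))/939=4925/120192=0.04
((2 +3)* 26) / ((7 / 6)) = 780 / 7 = 111.43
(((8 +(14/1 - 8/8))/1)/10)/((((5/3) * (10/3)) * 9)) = 21/500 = 0.04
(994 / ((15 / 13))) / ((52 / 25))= 2485 / 6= 414.17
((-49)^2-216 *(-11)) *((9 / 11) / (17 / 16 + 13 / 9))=6190992 / 3971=1559.05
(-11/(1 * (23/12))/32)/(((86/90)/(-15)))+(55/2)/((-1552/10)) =4049375/1534928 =2.64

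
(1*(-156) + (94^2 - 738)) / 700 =3971 / 350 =11.35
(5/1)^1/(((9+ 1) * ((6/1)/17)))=17/12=1.42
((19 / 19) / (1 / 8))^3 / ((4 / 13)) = 1664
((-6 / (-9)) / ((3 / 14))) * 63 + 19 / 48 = 9427 / 48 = 196.40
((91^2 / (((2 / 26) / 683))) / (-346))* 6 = -220580997 / 173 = -1275034.66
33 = 33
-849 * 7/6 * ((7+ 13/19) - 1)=-251587/38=-6620.71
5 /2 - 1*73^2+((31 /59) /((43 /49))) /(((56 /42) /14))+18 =-13451715 /2537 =-5302.21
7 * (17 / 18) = 6.61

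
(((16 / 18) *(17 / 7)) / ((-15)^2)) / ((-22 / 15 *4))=-17 / 10395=-0.00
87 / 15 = 29 / 5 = 5.80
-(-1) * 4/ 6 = 2/ 3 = 0.67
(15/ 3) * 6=30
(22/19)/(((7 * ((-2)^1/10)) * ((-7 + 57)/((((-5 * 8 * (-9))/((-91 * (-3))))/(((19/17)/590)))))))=-2647920/229957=-11.51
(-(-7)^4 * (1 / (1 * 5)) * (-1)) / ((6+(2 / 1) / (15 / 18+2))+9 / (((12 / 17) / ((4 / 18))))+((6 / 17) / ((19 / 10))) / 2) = 4653138 / 93335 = 49.85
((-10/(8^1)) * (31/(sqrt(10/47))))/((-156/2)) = 31 * sqrt(470)/624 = 1.08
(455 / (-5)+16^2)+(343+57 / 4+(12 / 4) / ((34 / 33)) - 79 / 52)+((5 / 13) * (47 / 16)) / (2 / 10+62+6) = 631415575 / 1205776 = 523.66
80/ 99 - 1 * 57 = -5563/ 99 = -56.19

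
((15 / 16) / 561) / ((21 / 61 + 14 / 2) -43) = -61 / 1301520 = -0.00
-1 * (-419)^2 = -175561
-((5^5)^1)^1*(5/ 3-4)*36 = 262500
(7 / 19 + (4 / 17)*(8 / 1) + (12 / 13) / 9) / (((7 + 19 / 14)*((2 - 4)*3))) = -207515 / 4421547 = -0.05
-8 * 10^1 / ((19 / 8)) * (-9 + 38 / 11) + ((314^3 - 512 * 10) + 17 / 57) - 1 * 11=19408283458 / 627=30954200.09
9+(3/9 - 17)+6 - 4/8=-2.17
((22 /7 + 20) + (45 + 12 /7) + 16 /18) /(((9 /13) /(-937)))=-54290717 /567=-95750.82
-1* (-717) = 717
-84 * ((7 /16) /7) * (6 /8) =-63 /16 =-3.94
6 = 6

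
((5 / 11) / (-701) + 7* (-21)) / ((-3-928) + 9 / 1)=566761 / 3554771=0.16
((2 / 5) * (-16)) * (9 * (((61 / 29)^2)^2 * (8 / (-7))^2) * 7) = -255206541312 / 24754835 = -10309.36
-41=-41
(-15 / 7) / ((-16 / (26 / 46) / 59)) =11505 / 2576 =4.47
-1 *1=-1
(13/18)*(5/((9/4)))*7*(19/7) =30.49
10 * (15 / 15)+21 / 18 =67 / 6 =11.17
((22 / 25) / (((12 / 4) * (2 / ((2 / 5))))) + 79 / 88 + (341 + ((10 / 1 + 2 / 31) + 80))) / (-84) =-441957391 / 85932000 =-5.14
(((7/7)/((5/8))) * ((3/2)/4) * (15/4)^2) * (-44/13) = -1485/52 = -28.56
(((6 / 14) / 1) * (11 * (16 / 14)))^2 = 69696 / 2401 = 29.03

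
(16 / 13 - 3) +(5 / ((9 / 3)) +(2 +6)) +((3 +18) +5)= 33.90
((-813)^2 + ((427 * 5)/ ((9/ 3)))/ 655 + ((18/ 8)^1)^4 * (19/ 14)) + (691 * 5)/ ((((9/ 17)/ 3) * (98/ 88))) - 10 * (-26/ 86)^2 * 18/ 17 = 210304383073692533/ 309916303872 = 678584.45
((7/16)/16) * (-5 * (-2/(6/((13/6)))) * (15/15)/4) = 455/18432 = 0.02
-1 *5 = -5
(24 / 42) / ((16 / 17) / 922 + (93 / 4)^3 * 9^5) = 0.00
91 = 91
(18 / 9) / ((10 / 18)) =3.60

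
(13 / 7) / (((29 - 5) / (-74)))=-5.73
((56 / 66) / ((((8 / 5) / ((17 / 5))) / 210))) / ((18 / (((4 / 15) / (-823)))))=-0.01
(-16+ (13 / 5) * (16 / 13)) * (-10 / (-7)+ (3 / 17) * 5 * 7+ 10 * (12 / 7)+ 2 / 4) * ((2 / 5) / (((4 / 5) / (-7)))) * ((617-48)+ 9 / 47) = 2572044288 / 3995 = 643815.84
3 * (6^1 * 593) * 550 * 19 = 111543300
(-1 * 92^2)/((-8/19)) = 20102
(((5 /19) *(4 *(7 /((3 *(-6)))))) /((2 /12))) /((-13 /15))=700 /247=2.83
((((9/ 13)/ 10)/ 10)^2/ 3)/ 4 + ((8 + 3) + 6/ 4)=84500027/ 6760000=12.50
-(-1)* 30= 30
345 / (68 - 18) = 69 / 10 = 6.90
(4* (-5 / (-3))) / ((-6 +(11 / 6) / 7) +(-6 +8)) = -280 / 157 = -1.78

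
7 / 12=0.58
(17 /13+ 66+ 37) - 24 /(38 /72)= 14532 /247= 58.83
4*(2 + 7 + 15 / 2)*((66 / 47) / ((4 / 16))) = 17424 / 47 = 370.72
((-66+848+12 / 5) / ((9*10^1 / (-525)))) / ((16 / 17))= -233359 / 48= -4861.65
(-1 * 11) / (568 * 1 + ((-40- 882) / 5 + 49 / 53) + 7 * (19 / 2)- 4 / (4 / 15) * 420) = 0.00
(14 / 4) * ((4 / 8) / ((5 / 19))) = 133 / 20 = 6.65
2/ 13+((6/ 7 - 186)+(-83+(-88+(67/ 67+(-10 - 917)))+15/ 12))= -466189/ 364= -1280.74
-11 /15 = -0.73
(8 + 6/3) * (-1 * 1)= -10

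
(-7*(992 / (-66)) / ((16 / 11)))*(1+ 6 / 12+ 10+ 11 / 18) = 23653 / 27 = 876.04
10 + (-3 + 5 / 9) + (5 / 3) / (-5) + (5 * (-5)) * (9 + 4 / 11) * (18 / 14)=-203570 / 693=-293.75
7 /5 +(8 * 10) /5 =87 /5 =17.40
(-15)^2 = 225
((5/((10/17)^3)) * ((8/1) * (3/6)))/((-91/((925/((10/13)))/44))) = -181781/6160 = -29.51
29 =29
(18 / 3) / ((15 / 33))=66 / 5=13.20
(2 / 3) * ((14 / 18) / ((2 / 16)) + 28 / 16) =5.31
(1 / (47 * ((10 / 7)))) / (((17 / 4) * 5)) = 14 / 19975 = 0.00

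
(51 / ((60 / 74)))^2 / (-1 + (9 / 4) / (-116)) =-45894356 / 11825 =-3881.13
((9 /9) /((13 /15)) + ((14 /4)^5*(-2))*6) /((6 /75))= -16383825 /208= -78768.39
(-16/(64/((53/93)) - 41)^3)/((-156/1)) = 595508/2104724627421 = 0.00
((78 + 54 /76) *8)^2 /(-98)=-71568648 /17689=-4045.94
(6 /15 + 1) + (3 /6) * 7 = 4.90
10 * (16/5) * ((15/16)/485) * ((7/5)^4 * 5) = 14406/12125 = 1.19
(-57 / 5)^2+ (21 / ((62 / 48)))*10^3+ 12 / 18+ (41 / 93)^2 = 3543686776 / 216225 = 16388.89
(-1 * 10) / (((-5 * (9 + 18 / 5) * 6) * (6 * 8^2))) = 5 / 72576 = 0.00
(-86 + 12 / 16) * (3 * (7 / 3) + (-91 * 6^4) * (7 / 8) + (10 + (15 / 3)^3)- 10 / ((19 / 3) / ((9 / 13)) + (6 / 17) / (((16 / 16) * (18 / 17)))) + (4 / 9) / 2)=8785253.97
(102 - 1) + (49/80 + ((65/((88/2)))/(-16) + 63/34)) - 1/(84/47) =129199667/1256640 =102.81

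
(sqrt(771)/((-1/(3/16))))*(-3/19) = 9*sqrt(771)/304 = 0.82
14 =14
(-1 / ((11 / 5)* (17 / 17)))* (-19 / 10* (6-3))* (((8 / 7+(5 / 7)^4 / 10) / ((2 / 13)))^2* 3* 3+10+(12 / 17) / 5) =21518699490159 / 15680258720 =1372.34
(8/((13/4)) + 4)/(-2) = -42/13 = -3.23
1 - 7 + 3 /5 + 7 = 8 /5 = 1.60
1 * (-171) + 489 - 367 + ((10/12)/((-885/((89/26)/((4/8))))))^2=-9339668243/190605636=-49.00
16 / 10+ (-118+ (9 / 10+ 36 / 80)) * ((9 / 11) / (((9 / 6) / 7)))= -443.79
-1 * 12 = -12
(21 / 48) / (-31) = -7 / 496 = -0.01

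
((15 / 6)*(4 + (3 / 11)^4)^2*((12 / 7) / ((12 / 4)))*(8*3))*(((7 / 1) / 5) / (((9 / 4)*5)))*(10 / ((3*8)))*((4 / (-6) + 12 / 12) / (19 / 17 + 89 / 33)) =46773609940 / 18766145673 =2.49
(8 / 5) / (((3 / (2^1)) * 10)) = 8 / 75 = 0.11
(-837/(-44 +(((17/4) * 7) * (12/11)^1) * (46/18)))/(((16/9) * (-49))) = 248589/1007440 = 0.25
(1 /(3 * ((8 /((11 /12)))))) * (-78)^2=1859 /8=232.38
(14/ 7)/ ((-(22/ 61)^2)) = -3721/ 242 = -15.38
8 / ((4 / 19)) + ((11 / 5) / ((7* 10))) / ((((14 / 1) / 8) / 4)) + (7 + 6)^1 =51.07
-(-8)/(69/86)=688/69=9.97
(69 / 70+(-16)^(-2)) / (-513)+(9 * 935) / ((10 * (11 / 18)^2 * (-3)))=-37976215297 / 50561280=-751.09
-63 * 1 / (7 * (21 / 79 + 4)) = -711 / 337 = -2.11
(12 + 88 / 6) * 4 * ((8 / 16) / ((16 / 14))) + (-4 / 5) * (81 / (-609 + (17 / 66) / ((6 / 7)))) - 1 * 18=104034262 / 3615675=28.77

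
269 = 269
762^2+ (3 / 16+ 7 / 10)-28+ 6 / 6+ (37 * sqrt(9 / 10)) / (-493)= 46449431 / 80-111 * sqrt(10) / 4930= 580617.82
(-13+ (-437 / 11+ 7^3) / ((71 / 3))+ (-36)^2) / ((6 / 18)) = 3036093 / 781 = 3887.44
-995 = -995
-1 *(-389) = 389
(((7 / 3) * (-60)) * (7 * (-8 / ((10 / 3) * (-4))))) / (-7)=84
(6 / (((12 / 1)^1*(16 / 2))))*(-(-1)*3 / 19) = 0.01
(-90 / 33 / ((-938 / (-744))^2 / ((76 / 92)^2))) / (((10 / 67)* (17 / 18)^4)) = -15732739683072 / 1595566558817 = -9.86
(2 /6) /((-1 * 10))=-1 /30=-0.03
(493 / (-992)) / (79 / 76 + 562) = -9367 / 10612168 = -0.00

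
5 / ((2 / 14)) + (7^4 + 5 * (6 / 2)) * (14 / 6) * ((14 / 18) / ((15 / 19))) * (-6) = -4493867 / 135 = -33287.90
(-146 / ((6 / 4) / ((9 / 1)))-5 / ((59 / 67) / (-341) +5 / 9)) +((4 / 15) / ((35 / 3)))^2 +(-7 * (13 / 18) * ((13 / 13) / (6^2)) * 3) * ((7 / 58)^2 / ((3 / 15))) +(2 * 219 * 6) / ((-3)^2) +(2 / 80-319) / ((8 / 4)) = -752.56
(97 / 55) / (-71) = -97 / 3905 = -0.02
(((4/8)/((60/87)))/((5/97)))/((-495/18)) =-2813/5500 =-0.51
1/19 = 0.05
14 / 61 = 0.23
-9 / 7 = -1.29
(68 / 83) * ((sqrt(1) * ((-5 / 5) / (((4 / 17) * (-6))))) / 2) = 289 / 996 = 0.29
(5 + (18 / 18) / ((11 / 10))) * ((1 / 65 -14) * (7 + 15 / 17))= -121806 / 187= -651.37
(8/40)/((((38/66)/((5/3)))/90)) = 52.11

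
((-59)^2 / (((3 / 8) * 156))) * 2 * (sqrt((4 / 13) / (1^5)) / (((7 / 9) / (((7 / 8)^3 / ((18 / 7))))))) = 1193983 * sqrt(13) / 194688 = 22.11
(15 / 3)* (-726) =-3630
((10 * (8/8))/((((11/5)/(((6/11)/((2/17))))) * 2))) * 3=31.61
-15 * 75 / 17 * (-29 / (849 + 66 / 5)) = 18125 / 8143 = 2.23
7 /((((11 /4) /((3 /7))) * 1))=12 /11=1.09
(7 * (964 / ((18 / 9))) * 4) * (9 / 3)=40488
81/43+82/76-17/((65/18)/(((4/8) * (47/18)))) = -169059/53105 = -3.18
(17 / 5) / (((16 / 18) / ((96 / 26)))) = 918 / 65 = 14.12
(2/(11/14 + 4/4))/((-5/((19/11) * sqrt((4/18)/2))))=-532/4125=-0.13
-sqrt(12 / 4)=-sqrt(3)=-1.73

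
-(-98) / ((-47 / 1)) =-98 / 47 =-2.09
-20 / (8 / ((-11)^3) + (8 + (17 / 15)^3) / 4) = -359370000 / 42368203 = -8.48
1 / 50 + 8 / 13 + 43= 28363 / 650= 43.64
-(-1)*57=57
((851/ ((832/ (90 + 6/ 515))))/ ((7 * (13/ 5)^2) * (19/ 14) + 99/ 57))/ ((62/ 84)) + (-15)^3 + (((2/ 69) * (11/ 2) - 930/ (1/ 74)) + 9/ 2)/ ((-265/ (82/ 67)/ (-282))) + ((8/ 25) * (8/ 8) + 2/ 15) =-5926467827639352265037/ 63727296293118900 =-92997.32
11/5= 2.20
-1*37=-37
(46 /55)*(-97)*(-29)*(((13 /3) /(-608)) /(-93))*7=5887609 /4664880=1.26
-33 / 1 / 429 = -1 / 13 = -0.08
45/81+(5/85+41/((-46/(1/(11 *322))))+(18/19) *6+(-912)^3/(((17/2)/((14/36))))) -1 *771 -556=-16438382107061983/473643324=-34706246.82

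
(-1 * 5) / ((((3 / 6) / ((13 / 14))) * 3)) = -65 / 21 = -3.10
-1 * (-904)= 904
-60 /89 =-0.67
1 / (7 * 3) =1 / 21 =0.05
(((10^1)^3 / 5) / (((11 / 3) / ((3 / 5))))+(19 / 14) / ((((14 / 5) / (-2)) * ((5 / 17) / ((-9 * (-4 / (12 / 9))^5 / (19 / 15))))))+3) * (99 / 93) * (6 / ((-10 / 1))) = 54864189 / 15190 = 3611.86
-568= -568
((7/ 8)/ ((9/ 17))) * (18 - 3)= 595/ 24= 24.79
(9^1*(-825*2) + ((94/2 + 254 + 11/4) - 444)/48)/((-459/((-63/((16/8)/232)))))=-236481.81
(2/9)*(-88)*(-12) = 704/3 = 234.67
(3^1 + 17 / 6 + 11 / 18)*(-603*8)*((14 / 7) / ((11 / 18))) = -1119168 / 11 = -101742.55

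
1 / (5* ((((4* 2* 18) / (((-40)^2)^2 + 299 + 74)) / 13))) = 33284849 / 720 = 46228.96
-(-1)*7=7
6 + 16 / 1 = 22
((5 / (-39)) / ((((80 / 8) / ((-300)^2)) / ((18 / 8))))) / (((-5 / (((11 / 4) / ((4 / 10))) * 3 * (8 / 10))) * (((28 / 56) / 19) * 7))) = 4232250 / 91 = 46508.24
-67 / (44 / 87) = -5829 / 44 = -132.48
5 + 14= 19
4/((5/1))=4/5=0.80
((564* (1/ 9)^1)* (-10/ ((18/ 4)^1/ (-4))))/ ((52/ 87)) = 109040/ 117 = 931.97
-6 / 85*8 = -48 / 85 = -0.56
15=15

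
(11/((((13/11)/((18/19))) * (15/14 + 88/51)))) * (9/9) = 1555092/493259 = 3.15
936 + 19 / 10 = 9379 / 10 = 937.90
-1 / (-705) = 1 / 705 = 0.00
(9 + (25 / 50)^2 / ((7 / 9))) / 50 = 261 / 1400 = 0.19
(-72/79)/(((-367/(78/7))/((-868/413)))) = -696384/11974109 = -0.06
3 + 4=7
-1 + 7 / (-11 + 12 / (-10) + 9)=-51 / 16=-3.19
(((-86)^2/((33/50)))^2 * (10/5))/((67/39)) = 3555553040000/24321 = 146192715.76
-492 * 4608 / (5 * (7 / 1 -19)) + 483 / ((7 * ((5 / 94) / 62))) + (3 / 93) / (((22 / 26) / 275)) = 3664897 / 31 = 118222.48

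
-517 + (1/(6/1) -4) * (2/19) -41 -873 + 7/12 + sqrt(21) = -326227/228 + sqrt(21) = -1426.24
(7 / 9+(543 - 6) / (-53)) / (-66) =2231 / 15741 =0.14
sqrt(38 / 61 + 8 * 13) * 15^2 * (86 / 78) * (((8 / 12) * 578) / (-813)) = -1202.67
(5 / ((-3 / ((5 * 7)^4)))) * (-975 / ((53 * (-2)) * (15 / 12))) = -975406250 / 53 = -18403891.51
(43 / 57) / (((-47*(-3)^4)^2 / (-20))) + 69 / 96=19000621919 / 26435686176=0.72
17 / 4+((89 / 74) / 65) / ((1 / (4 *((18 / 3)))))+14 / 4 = 78827 / 9620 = 8.19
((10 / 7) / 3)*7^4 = 3430 / 3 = 1143.33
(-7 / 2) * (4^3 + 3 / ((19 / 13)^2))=-165277 / 722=-228.92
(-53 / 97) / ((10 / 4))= -106 / 485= -0.22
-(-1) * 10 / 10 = 1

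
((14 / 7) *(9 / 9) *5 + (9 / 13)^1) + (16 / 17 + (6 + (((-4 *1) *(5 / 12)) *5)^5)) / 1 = -2157256154 / 53703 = -40170.12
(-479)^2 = 229441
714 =714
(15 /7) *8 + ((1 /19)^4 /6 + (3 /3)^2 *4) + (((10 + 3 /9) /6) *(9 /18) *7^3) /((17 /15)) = 17478087875 /62032796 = 281.76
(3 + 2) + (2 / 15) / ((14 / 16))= 541 / 105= 5.15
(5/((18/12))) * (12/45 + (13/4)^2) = 2599/72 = 36.10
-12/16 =-3/4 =-0.75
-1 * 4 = -4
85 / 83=1.02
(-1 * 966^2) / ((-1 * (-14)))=-66654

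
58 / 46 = 29 / 23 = 1.26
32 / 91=0.35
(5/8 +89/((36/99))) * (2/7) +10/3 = 6169/84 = 73.44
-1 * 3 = -3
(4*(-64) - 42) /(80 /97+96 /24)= -14453 /234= -61.76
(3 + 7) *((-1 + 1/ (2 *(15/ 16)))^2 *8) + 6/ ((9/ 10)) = 1084/ 45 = 24.09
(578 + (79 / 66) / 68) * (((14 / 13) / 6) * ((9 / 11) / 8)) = 18159001 / 1711424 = 10.61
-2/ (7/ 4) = -8/ 7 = -1.14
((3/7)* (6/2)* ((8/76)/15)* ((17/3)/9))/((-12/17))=-289/35910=-0.01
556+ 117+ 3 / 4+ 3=2707 / 4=676.75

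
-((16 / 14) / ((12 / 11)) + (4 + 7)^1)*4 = -48.19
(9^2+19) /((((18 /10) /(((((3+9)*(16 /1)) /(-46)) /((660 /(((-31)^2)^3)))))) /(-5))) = 3550014724000 /2277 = 1559075416.78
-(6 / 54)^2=-1 / 81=-0.01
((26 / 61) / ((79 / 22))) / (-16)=-143 / 19276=-0.01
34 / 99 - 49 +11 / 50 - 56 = -516961 / 4950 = -104.44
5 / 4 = 1.25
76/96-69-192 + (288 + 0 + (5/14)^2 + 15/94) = 1551971/55272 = 28.08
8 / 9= 0.89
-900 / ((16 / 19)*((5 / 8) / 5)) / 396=-475 / 22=-21.59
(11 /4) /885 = 11 /3540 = 0.00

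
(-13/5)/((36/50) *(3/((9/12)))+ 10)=-0.20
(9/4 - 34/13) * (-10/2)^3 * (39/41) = 7125/164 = 43.45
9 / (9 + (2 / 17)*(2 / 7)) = 1071 / 1075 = 1.00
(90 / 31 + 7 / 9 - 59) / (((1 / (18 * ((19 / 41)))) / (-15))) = 8797380 / 1271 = 6921.62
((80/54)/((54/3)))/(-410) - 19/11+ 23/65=-9785096/7123545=-1.37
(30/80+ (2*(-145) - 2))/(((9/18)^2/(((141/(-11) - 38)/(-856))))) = -1304147/18832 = -69.25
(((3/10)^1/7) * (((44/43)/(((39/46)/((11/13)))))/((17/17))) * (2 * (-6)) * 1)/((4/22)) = -734712/254345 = -2.89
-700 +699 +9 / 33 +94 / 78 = 205 / 429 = 0.48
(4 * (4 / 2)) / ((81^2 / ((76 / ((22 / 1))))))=304 / 72171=0.00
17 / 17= 1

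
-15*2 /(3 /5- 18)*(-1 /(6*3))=-25 /261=-0.10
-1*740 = -740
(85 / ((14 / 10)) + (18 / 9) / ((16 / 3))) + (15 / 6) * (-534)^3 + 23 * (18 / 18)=-21318257851 / 56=-380683175.91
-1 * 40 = -40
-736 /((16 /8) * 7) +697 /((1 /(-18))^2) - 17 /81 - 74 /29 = 3712379963 /16443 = 225772.67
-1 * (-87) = 87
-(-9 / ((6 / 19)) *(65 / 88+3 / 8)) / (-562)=-2793 / 49456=-0.06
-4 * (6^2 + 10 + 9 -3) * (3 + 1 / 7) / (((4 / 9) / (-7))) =10296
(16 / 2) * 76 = 608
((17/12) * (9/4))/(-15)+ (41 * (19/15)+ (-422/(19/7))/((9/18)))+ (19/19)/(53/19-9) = -69785627/269040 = -259.39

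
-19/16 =-1.19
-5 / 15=-1 / 3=-0.33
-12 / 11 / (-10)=6 / 55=0.11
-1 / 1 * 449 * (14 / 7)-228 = -1126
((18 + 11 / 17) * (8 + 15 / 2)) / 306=9827 / 10404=0.94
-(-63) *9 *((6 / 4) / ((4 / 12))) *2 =5103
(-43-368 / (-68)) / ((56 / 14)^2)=-639 / 272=-2.35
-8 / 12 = -2 / 3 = -0.67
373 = 373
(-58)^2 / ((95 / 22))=74008 / 95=779.03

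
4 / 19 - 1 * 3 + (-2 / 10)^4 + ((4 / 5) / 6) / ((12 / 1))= -593533 / 213750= -2.78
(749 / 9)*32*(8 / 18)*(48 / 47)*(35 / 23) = 1839.46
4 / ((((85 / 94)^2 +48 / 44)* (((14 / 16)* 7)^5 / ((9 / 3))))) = 38219022336 / 52401136016243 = 0.00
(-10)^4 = 10000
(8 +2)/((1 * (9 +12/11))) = 110/111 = 0.99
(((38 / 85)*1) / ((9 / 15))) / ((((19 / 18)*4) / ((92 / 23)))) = 12 / 17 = 0.71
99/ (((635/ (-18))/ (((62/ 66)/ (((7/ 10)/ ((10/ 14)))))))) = -16740/ 6223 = -2.69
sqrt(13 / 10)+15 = sqrt(130) / 10+15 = 16.14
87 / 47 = 1.85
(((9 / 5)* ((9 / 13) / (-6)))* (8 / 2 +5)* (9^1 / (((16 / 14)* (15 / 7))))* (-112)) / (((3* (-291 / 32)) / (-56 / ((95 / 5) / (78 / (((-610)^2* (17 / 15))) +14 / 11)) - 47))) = 2982668219336736 / 2083914886625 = 1431.28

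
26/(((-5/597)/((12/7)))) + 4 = -186124/35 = -5317.83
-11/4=-2.75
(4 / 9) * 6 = 8 / 3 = 2.67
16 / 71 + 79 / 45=6329 / 3195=1.98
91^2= 8281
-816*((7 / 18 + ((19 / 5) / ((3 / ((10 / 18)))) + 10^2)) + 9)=-808520 / 9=-89835.56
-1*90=-90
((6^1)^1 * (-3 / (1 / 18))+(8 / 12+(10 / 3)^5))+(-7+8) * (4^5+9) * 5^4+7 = 156910006 / 243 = 645720.19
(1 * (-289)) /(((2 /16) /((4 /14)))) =-4624 /7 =-660.57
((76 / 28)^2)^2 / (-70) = -130321 / 168070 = -0.78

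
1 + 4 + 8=13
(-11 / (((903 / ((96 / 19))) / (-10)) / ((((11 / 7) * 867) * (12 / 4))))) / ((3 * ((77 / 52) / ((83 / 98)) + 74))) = 14488915584 / 1308798869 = 11.07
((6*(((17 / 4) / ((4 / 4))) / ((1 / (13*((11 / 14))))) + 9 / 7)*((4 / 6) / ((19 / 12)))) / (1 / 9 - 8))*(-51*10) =68932620 / 9443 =7299.86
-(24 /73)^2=-576 /5329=-0.11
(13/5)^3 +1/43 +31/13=1396373/69875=19.98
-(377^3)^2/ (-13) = 220853735324053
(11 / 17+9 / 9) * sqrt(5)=28 * sqrt(5) / 17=3.68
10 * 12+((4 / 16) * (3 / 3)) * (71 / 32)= 120.55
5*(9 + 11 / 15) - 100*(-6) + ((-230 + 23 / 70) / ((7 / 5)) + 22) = 148945 / 294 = 506.62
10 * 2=20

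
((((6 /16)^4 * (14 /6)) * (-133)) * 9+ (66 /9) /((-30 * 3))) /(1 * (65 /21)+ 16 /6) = -214105577 /22302720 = -9.60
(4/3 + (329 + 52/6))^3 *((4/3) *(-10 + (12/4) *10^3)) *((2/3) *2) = 207084577440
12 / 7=1.71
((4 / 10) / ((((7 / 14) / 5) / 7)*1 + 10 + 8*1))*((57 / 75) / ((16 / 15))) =399 / 25220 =0.02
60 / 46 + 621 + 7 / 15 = 214856 / 345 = 622.77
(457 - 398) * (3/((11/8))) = 1416/11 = 128.73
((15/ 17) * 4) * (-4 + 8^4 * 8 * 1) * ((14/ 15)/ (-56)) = -32764/ 17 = -1927.29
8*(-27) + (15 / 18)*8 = -628 / 3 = -209.33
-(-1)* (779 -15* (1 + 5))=689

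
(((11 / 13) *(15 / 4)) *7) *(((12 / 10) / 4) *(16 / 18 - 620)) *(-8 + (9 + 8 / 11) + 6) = -828835 / 26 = -31878.27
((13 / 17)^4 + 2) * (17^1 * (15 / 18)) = 326005 / 9826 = 33.18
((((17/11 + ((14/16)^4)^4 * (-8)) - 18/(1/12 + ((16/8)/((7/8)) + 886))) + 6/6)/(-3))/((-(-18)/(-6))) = 15217079307115781977/86643592146702041088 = 0.18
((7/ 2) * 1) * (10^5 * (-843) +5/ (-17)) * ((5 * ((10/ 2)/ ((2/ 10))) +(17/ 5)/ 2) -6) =-142450140497/ 4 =-35612535124.25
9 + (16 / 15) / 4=139 / 15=9.27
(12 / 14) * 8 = 48 / 7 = 6.86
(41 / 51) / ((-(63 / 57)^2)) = -14801 / 22491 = -0.66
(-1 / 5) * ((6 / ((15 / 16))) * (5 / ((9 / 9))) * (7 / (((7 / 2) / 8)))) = -512 / 5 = -102.40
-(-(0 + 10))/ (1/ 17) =170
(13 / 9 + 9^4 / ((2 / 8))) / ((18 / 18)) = 236209 / 9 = 26245.44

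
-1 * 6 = -6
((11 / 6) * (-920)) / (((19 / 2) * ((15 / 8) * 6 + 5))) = -8096 / 741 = -10.93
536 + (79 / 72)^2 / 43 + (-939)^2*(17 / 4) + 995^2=1056129253969 / 222912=4737875.28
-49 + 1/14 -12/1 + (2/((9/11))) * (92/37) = -255713/4662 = -54.85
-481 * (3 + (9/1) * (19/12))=-33189/4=-8297.25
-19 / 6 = -3.17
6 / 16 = 3 / 8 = 0.38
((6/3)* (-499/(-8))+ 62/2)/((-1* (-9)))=623/36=17.31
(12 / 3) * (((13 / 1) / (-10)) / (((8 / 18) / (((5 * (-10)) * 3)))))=1755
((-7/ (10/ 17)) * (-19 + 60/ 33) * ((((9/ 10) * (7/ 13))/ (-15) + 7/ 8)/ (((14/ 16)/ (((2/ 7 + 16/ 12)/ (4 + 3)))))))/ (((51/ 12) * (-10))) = -95778/ 89375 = -1.07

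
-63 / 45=-7 / 5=-1.40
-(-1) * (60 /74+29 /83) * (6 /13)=21378 /39923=0.54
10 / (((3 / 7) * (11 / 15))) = 350 / 11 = 31.82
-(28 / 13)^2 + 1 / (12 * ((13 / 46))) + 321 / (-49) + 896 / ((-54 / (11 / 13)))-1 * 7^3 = -164531005 / 447174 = -367.94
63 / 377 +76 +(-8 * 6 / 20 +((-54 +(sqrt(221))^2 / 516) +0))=19643261 / 972660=20.20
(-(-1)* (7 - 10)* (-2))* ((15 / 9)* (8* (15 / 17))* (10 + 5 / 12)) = 12500 / 17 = 735.29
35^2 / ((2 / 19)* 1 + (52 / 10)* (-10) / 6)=-69825 / 488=-143.08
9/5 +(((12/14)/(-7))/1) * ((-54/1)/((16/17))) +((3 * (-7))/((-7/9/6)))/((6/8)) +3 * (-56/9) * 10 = 112187/2940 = 38.16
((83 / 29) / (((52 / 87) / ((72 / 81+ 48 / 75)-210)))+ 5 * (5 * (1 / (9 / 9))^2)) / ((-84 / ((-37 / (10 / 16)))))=-70220413 / 102375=-685.91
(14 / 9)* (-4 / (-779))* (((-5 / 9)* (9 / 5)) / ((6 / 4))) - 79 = -1661719 / 21033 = -79.01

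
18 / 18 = 1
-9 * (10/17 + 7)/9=-7.59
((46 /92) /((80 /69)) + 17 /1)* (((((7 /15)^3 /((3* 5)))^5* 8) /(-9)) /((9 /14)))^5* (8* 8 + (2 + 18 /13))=-1081744016923925640098364016846106491071600082896723275215476509671379382697984 /307144753907762358885775123572030554709132121303526420003705729310849373944976654479048321089162953967388602904975414276123046875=-0.00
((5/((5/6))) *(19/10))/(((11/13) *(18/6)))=247/55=4.49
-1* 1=-1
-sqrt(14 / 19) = -sqrt(266) / 19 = -0.86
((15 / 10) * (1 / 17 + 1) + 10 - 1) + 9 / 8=1593 / 136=11.71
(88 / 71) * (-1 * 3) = -264 / 71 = -3.72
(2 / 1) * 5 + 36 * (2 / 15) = 74 / 5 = 14.80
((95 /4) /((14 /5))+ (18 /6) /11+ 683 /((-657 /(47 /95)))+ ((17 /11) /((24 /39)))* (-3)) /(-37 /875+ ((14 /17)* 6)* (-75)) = -1442974025 /757024282377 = -0.00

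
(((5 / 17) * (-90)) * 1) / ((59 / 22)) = -9900 / 1003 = -9.87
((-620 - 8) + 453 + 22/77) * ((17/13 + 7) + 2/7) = -956386/637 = -1501.39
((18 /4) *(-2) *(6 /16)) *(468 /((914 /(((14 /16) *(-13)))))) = 287469 /14624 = 19.66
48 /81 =16 /27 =0.59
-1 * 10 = -10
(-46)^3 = -97336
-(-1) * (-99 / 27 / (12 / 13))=-143 / 36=-3.97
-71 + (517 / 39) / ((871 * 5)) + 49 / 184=-2210437547 / 31251480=-70.73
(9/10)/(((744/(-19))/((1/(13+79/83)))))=-0.00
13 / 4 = 3.25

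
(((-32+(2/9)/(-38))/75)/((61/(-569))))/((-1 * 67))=-3114137/52415775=-0.06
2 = 2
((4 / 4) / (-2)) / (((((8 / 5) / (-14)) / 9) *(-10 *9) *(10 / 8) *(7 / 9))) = -9 / 20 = -0.45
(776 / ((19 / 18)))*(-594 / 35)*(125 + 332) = -3791725344 / 665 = -5701842.62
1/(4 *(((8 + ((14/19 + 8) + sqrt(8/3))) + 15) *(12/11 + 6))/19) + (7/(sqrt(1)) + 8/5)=4877235773/565728280- 75449 *sqrt(6)/169718484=8.62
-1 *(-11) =11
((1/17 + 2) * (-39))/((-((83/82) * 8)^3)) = 94077165/622104256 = 0.15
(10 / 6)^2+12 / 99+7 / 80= 23653 / 7920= 2.99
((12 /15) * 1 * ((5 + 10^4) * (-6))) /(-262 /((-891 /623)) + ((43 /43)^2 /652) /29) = -809061672672 /3086278099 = -262.15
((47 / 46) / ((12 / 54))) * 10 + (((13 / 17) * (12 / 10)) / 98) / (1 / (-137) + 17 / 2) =1576844337 / 34294610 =45.98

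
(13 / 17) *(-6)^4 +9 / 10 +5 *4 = 172033 / 170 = 1011.96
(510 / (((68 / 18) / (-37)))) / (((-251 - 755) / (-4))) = -9990 / 503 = -19.86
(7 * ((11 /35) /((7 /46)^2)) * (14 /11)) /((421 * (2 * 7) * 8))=529 /206290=0.00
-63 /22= -2.86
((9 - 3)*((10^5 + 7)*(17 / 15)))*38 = 129209044 / 5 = 25841808.80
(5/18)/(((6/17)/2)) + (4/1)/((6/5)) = 265/54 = 4.91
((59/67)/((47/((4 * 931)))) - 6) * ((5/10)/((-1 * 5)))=-100411/15745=-6.38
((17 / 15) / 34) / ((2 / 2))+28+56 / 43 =37843 / 1290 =29.34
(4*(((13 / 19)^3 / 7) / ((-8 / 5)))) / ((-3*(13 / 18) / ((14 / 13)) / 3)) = 1170 / 6859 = 0.17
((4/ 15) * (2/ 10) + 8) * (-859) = -518836/ 75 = -6917.81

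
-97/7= -13.86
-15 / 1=-15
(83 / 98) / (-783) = -83 / 76734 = -0.00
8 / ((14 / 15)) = 60 / 7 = 8.57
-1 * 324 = -324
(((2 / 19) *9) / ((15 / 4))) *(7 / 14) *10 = 24 / 19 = 1.26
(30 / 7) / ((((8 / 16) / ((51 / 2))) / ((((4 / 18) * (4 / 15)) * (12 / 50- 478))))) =-3248768 / 525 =-6188.13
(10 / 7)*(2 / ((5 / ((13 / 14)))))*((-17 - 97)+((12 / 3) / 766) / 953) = -1081856984 / 17884951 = -60.49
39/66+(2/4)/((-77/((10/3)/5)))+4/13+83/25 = 632773/150150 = 4.21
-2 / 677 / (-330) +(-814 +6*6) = -86906489 / 111705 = -778.00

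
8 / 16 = 1 / 2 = 0.50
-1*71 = -71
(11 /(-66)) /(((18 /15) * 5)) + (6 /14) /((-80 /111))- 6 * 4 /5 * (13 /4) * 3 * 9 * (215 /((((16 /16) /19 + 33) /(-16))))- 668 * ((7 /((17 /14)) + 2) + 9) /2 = 514354401587 /13451760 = 38236.96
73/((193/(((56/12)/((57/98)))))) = 100156/33003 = 3.03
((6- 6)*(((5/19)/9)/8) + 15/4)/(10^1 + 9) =15/76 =0.20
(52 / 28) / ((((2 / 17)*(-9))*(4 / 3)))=-221 / 168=-1.32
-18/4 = -9/2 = -4.50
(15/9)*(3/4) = 1.25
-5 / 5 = -1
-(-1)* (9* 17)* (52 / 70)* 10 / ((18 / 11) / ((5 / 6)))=12155 / 21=578.81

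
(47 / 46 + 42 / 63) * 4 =466 / 69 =6.75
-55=-55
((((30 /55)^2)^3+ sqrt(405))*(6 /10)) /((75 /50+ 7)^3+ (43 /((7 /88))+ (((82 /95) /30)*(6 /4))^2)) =39299904000 /2871821026075661+ 7581000*sqrt(5) /1621068101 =0.01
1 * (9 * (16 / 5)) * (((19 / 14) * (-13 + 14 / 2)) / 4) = -2052 / 35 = -58.63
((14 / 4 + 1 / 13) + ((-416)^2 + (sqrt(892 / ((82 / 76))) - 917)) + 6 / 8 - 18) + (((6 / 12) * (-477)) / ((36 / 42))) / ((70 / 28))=2 * sqrt(347434) / 41 + 44723647 / 260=172042.78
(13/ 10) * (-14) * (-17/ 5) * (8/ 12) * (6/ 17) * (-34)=-495.04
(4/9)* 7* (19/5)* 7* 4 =14896/45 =331.02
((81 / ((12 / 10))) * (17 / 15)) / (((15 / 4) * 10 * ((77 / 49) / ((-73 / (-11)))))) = 26061 / 3025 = 8.62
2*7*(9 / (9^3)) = 14 / 81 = 0.17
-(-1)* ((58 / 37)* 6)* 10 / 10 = 348 / 37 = 9.41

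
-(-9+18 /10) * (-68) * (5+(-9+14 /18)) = 7888 /5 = 1577.60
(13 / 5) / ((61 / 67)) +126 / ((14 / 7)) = 20086 / 305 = 65.86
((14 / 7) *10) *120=2400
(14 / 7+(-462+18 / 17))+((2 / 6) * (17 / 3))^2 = -627049 / 1377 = -455.37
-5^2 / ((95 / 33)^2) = -1089 / 361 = -3.02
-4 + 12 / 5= -8 / 5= -1.60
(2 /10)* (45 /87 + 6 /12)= 59 /290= 0.20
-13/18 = -0.72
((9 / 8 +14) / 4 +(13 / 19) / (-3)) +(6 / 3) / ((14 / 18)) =78199 / 12768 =6.12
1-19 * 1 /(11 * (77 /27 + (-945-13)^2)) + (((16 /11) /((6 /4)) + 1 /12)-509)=-87272817139 /172153740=-506.95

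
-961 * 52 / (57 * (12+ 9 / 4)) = -61.52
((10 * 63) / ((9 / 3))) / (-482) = -105 / 241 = -0.44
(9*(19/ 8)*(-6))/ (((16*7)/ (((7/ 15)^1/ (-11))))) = 171/ 3520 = 0.05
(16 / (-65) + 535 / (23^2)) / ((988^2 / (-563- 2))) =-2973143 / 6712942288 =-0.00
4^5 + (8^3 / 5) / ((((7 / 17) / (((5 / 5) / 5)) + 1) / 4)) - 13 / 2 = 149683 / 130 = 1151.41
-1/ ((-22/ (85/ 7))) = 85/ 154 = 0.55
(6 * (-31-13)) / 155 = -264 / 155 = -1.70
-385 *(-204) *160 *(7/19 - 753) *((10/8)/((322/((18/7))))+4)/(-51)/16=142175605000/3059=46477804.84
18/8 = 9/4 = 2.25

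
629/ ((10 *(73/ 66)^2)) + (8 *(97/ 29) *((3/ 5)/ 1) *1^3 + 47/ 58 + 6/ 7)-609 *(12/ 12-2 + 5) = -5120881063/ 2163574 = -2366.86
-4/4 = -1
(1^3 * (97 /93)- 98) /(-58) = 9017 /5394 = 1.67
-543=-543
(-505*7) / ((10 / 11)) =-7777 / 2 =-3888.50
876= 876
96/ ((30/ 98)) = 1568/ 5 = 313.60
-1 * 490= -490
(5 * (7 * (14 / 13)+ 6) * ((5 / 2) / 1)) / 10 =16.92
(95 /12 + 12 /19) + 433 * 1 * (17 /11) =677.73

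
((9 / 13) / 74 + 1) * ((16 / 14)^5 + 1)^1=48137325 / 16168334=2.98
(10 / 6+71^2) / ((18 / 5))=37820 / 27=1400.74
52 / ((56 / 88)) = 572 / 7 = 81.71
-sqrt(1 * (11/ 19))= -sqrt(209)/ 19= -0.76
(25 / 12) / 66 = 25 / 792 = 0.03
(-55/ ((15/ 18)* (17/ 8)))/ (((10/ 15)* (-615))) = 264/ 3485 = 0.08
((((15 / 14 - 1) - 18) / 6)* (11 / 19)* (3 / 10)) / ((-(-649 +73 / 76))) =-2761 / 3447570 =-0.00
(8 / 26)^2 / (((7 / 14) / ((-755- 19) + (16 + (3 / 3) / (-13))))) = -315360 / 2197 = -143.54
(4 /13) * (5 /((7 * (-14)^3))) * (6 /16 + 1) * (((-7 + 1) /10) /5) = 33 /2497040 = 0.00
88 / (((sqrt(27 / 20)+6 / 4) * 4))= 110 / 3 - 22 * sqrt(15) / 3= 8.26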